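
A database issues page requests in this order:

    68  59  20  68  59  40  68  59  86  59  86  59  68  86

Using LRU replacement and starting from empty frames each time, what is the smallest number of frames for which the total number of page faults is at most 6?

f=1: 14 faults
f=2: 11 faults
f=3: 5 faults
f=4: 5 faults
f=5: 5 faults
Smallest f with faults ≤ 6 is 3.

3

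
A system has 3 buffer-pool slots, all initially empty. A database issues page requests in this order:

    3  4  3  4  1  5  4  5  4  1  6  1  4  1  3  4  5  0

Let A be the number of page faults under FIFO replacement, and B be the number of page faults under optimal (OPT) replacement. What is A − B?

Under FIFO: F F . . F F . . . . F . F F F . F F → 10 faults.
Under OPT: F F . . F F . . . . F . . . F . F F → 8 faults.
A − B = 10 − 8 = 2.

2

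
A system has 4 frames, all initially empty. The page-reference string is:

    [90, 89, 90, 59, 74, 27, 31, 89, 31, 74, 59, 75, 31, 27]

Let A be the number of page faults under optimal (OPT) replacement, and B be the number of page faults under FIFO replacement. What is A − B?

-2

Under OPT: F F . F F F F . . . . F . F → 8 faults.
Under FIFO: F F . F F F F F . . F F . F → 10 faults.
A − B = 8 − 10 = -2.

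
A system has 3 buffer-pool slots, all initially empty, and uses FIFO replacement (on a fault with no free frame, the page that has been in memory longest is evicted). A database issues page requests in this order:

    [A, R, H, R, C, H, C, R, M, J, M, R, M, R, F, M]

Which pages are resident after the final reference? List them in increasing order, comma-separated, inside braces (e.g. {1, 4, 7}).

A -> fault, frames {A}
R -> fault, frames {A,R}
H -> fault, frames {A,R,H}
R -> hit
C -> fault, evict A, frames {R,H,C}
H -> hit
C -> hit
R -> hit
M -> fault, evict R, frames {H,C,M}
J -> fault, evict H, frames {C,M,J}
M -> hit
R -> fault, evict C, frames {M,J,R}
M -> hit
R -> hit
F -> fault, evict M, frames {J,R,F}
M -> fault, evict J, frames {R,F,M}

{F, M, R}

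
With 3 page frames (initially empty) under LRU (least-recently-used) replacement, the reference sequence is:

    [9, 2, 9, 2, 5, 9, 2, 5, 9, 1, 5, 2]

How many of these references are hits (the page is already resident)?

9: fault, frames [9]
2: fault, frames [9, 2]
9: hit
2: hit
5: fault, frames [9, 2, 5]
9: hit
2: hit
5: hit
9: hit
1: fault, evict 2, frames [5, 9, 1]
5: hit
2: fault, evict 9, frames [1, 5, 2]
Hits: 7.

7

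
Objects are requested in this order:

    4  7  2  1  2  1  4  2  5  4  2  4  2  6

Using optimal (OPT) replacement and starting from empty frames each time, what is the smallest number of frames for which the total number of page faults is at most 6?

f=1: 14 faults
f=2: 8 faults
f=3: 6 faults
f=4: 6 faults
f=5: 6 faults
f=6: 6 faults
Smallest f with faults ≤ 6 is 3.

3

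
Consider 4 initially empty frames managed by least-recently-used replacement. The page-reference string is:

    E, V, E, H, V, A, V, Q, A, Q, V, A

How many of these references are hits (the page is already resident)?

E -> fault, frames {E}
V -> fault, frames {E,V}
E -> hit
H -> fault, frames {V,E,H}
V -> hit
A -> fault, frames {E,H,V,A}
V -> hit
Q -> fault, evict E, frames {H,A,V,Q}
A -> hit
Q -> hit
V -> hit
A -> hit
Hits: 7.

7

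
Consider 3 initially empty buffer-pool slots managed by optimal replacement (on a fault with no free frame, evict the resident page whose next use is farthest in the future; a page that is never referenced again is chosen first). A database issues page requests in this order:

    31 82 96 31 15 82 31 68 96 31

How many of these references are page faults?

31 → fault, frames (31)
82 → fault, frames (31 82)
96 → fault, frames (31 82 96)
31 → hit
15 → fault, evict 96, frames (31 82 15)
82 → hit
31 → hit
68 → fault, evict 15, frames (31 82 68)
96 → fault, evict 68, frames (31 82 96)
31 → hit
Page faults: 6.

6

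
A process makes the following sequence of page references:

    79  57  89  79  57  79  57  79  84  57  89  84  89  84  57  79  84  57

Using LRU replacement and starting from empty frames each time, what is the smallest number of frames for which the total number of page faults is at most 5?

f=1: 18 faults
f=2: 13 faults
f=3: 6 faults
f=4: 4 faults
Smallest f with faults ≤ 5 is 4.

4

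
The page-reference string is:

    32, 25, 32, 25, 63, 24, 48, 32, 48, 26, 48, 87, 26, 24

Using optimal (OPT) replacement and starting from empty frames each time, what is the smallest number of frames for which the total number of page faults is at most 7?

f=1: 14 faults
f=2: 8 faults
f=3: 7 faults
f=4: 7 faults
f=5: 7 faults
f=6: 7 faults
f=7: 7 faults
Smallest f with faults ≤ 7 is 3.

3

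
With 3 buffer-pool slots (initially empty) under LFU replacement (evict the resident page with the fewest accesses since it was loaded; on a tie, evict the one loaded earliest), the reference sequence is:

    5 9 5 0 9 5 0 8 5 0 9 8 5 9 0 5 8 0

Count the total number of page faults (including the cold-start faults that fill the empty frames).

8

5 → fault, frames {5}
9 → fault, frames {5,9}
5 → hit
0 → fault, frames {5,9,0}
9 → hit
5 → hit
0 → hit
8 → fault, evict 9, frames {5,0,8}
5 → hit
0 → hit
9 → fault, evict 8, frames {5,0,9}
8 → fault, evict 9, frames {5,0,8}
5 → hit
9 → fault, evict 8, frames {5,0,9}
0 → hit
5 → hit
8 → fault, evict 9, frames {5,0,8}
0 → hit
Page faults: 8.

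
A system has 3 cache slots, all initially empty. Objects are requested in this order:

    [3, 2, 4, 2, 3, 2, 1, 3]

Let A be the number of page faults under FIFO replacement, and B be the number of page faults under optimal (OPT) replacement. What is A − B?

Under FIFO: F F F . . . F F → 5 faults.
Under OPT: F F F . . . F . → 4 faults.
A − B = 5 − 4 = 1.

1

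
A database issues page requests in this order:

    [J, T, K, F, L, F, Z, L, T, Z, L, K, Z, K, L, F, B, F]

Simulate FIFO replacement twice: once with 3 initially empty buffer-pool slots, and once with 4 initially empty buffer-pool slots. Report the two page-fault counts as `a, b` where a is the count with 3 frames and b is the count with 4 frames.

11, 10

3 frames: F F F F F . F . F . . F . . F F F . → 11 faults.
4 frames: F F F F F . F . F . . F . . . F F . → 10 faults.
10 < 11: adding a frame reduced faults, as is typical.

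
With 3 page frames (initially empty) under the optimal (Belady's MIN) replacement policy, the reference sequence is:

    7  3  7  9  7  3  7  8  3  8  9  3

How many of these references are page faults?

7 -> miss, frames {7}
3 -> miss, frames {7,3}
7 -> hit
9 -> miss, frames {7,3,9}
7 -> hit
3 -> hit
7 -> hit
8 -> miss, evict 7, frames {3,9,8}
3 -> hit
8 -> hit
9 -> hit
3 -> hit
Page faults: 4.

4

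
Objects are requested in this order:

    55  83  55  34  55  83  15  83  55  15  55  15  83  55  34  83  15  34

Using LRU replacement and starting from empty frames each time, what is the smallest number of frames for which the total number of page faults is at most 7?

f=1: 18 faults
f=2: 13 faults
f=3: 6 faults
f=4: 4 faults
Smallest f with faults ≤ 7 is 3.

3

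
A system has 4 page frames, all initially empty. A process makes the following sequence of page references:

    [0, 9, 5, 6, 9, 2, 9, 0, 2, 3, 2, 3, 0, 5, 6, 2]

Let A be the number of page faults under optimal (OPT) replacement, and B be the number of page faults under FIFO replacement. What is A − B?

Under OPT: F F F F . F . . . F . . . . F . → 7 faults.
Under FIFO: F F F F . F . F . F . . . F F F → 10 faults.
A − B = 7 − 10 = -3.

-3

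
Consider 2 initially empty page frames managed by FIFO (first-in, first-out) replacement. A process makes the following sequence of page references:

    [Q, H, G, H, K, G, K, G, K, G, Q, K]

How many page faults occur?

Q → miss, frames [Q]
H → miss, frames [Q, H]
G → miss, evict Q, frames [H, G]
H → hit
K → miss, evict H, frames [G, K]
G → hit
K → hit
G → hit
K → hit
G → hit
Q → miss, evict G, frames [K, Q]
K → hit
Page faults: 5.

5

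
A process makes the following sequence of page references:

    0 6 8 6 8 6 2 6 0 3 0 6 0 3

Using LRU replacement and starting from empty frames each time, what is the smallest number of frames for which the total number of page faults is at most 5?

f=1: 14 faults
f=2: 8 faults
f=3: 6 faults
f=4: 5 faults
f=5: 5 faults
Smallest f with faults ≤ 5 is 4.

4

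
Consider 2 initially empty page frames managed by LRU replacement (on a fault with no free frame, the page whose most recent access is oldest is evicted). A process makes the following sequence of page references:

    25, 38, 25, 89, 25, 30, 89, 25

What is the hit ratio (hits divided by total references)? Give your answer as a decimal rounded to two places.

0.25

25 → miss, frames (25)
38 → miss, frames (25 38)
25 → hit
89 → miss, evict 38, frames (25 89)
25 → hit
30 → miss, evict 89, frames (25 30)
89 → miss, evict 25, frames (30 89)
25 → miss, evict 30, frames (89 25)
Hits: 2 of 8 references → 2/8 = 0.2500.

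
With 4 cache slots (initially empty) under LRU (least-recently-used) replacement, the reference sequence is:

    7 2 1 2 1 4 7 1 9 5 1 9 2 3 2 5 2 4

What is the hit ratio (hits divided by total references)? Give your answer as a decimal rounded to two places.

7: miss, frames (7)
2: miss, frames (7 2)
1: miss, frames (7 2 1)
2: hit
1: hit
4: miss, frames (7 2 1 4)
7: hit
1: hit
9: miss, evict 2, frames (4 7 1 9)
5: miss, evict 4, frames (7 1 9 5)
1: hit
9: hit
2: miss, evict 7, frames (5 1 9 2)
3: miss, evict 5, frames (1 9 2 3)
2: hit
5: miss, evict 1, frames (9 3 2 5)
2: hit
4: miss, evict 9, frames (3 5 2 4)
Hits: 8 of 18 references → 8/18 = 0.4444.

0.44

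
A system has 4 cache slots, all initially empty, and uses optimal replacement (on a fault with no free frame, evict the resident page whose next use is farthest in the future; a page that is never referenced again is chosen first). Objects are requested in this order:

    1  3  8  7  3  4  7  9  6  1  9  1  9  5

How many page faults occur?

1 → fault, frames {1}
3 → fault, frames {1,3}
8 → fault, frames {1,3,8}
7 → fault, frames {1,3,8,7}
3 → hit
4 → fault, evict 8, frames {1,3,7,4}
7 → hit
9 → fault, evict 4, frames {1,3,7,9}
6 → fault, evict 7, frames {1,3,9,6}
1 → hit
9 → hit
1 → hit
9 → hit
5 → fault, evict 6, frames {1,3,9,5}
Page faults: 8.

8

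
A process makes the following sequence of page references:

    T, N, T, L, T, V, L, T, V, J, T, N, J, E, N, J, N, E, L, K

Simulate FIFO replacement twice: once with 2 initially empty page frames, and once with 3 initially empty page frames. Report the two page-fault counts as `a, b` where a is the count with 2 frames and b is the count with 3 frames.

18, 10

2 frames: F F . F F F F F F F F F F F F F . F F F → 18 faults.
3 frames: F F . F . F . F . F . F . F . . . . F F → 10 faults.
10 < 18: adding a frame reduced faults, as is typical.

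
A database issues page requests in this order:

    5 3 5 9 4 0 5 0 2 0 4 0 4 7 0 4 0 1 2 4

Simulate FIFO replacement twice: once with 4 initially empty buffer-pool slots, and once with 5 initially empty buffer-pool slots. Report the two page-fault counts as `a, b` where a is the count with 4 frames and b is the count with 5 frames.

4 frames: F F . F F F F . F . . . . F . F F F F . → 12 faults.
5 frames: F F . F F F . . F . . . . F . . . F . . → 8 faults.
8 < 12: adding a frame reduced faults, as is typical.

12, 8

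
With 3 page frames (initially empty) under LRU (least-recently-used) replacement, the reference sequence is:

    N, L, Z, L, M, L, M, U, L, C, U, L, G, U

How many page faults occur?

7

N → miss, frames (N)
L → miss, frames (N L)
Z → miss, frames (N L Z)
L → hit
M → miss, evict N, frames (Z L M)
L → hit
M → hit
U → miss, evict Z, frames (L M U)
L → hit
C → miss, evict M, frames (U L C)
U → hit
L → hit
G → miss, evict C, frames (U L G)
U → hit
Page faults: 7.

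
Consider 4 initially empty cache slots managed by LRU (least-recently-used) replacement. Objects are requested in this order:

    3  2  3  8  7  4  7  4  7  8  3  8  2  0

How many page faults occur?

7

3 -> miss, frames (3)
2 -> miss, frames (3 2)
3 -> hit
8 -> miss, frames (2 3 8)
7 -> miss, frames (2 3 8 7)
4 -> miss, evict 2, frames (3 8 7 4)
7 -> hit
4 -> hit
7 -> hit
8 -> hit
3 -> hit
8 -> hit
2 -> miss, evict 4, frames (7 3 8 2)
0 -> miss, evict 7, frames (3 8 2 0)
Page faults: 7.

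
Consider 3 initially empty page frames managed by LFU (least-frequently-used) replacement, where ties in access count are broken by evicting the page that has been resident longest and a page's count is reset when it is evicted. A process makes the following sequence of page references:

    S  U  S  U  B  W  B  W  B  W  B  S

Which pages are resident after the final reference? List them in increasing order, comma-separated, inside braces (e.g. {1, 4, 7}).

S -> fault, frames (S)
U -> fault, frames (S U)
S -> hit
U -> hit
B -> fault, frames (S U B)
W -> fault, evict B, frames (S U W)
B -> fault, evict W, frames (S U B)
W -> fault, evict B, frames (S U W)
B -> fault, evict W, frames (S U B)
W -> fault, evict B, frames (S U W)
B -> fault, evict W, frames (S U B)
S -> hit

{B, S, U}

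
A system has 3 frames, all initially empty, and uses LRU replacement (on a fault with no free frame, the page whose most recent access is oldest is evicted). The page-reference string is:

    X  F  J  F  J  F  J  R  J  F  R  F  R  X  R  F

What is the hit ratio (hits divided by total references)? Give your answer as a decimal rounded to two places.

0.69

X: fault, frames {X}
F: fault, frames {X,F}
J: fault, frames {X,F,J}
F: hit
J: hit
F: hit
J: hit
R: fault, evict X, frames {F,J,R}
J: hit
F: hit
R: hit
F: hit
R: hit
X: fault, evict J, frames {F,R,X}
R: hit
F: hit
Hits: 11 of 16 references → 11/16 = 0.6875.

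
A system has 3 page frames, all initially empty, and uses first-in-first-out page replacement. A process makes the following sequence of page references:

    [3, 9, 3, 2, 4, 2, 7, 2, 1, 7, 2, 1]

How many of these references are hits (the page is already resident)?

5

3: miss, frames [3]
9: miss, frames [3, 9]
3: hit
2: miss, frames [3, 9, 2]
4: miss, evict 3, frames [9, 2, 4]
2: hit
7: miss, evict 9, frames [2, 4, 7]
2: hit
1: miss, evict 2, frames [4, 7, 1]
7: hit
2: miss, evict 4, frames [7, 1, 2]
1: hit
Hits: 5.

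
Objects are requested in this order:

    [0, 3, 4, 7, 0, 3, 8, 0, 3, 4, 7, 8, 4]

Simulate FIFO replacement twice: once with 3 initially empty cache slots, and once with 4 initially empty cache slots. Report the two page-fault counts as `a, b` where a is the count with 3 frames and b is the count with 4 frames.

3 frames: F F F F F F F . . F F . . → 9 faults.
4 frames: F F F F . . F F F F F F . → 10 faults.
10 > 9: adding a frame increased faults — Belady's anomaly.

9, 10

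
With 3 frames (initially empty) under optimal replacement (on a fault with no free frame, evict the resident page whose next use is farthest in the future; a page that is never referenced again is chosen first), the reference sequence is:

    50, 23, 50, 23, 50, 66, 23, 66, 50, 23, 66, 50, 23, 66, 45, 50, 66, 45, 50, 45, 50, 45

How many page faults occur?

50 → fault, frames [50]
23 → fault, frames [50, 23]
50 → hit
23 → hit
50 → hit
66 → fault, frames [50, 23, 66]
23 → hit
66 → hit
50 → hit
23 → hit
66 → hit
50 → hit
23 → hit
66 → hit
45 → fault, evict 23, frames [50, 66, 45]
50 → hit
66 → hit
45 → hit
50 → hit
45 → hit
50 → hit
45 → hit
Page faults: 4.

4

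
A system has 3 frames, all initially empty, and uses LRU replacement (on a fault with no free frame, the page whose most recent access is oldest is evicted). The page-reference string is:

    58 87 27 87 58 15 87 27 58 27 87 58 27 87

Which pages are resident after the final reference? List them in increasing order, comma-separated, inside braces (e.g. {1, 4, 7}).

58: miss, frames {58}
87: miss, frames {58,87}
27: miss, frames {58,87,27}
87: hit
58: hit
15: miss, evict 27, frames {87,58,15}
87: hit
27: miss, evict 58, frames {15,87,27}
58: miss, evict 15, frames {87,27,58}
27: hit
87: hit
58: hit
27: hit
87: hit

{27, 58, 87}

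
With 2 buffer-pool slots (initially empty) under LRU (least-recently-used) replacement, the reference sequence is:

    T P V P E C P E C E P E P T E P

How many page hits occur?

4

T -> miss, frames {T}
P -> miss, frames {T,P}
V -> miss, evict T, frames {P,V}
P -> hit
E -> miss, evict V, frames {P,E}
C -> miss, evict P, frames {E,C}
P -> miss, evict E, frames {C,P}
E -> miss, evict C, frames {P,E}
C -> miss, evict P, frames {E,C}
E -> hit
P -> miss, evict C, frames {E,P}
E -> hit
P -> hit
T -> miss, evict E, frames {P,T}
E -> miss, evict P, frames {T,E}
P -> miss, evict T, frames {E,P}
Hits: 4.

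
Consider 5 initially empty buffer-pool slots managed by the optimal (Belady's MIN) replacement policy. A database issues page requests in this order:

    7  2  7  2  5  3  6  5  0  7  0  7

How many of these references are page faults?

7 -> fault, frames {7}
2 -> fault, frames {7,2}
7 -> hit
2 -> hit
5 -> fault, frames {7,2,5}
3 -> fault, frames {7,2,5,3}
6 -> fault, frames {7,2,5,3,6}
5 -> hit
0 -> fault, evict 6, frames {7,2,5,3,0}
7 -> hit
0 -> hit
7 -> hit
Page faults: 6.

6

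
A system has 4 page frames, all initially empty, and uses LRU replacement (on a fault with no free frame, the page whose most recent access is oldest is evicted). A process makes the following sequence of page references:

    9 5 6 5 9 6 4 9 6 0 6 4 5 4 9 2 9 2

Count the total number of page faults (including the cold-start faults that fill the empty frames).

8

9 → fault, frames [9]
5 → fault, frames [9, 5]
6 → fault, frames [9, 5, 6]
5 → hit
9 → hit
6 → hit
4 → fault, frames [5, 9, 6, 4]
9 → hit
6 → hit
0 → fault, evict 5, frames [4, 9, 6, 0]
6 → hit
4 → hit
5 → fault, evict 9, frames [0, 6, 4, 5]
4 → hit
9 → fault, evict 0, frames [6, 5, 4, 9]
2 → fault, evict 6, frames [5, 4, 9, 2]
9 → hit
2 → hit
Page faults: 8.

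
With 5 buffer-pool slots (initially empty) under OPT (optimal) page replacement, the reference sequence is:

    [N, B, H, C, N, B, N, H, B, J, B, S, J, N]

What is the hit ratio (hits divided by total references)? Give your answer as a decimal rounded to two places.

N -> miss, frames (N)
B -> miss, frames (N B)
H -> miss, frames (N B H)
C -> miss, frames (N B H C)
N -> hit
B -> hit
N -> hit
H -> hit
B -> hit
J -> miss, frames (N B H C J)
B -> hit
S -> miss, evict C, frames (N B H J S)
J -> hit
N -> hit
Hits: 8 of 14 references → 8/14 = 0.5714.

0.57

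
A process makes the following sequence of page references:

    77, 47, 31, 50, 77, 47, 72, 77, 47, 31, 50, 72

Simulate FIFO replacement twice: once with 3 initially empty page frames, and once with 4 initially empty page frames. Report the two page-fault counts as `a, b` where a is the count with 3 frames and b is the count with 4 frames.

3 frames: F F F F F F F . . F F . → 9 faults.
4 frames: F F F F . . F F F F F F → 10 faults.
10 > 9: adding a frame increased faults — Belady's anomaly.

9, 10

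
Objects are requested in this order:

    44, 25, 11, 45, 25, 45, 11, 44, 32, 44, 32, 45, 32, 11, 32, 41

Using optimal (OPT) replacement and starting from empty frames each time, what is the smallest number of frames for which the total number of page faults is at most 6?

4

f=1: 16 faults
f=2: 10 faults
f=3: 8 faults
f=4: 6 faults
f=5: 6 faults
f=6: 6 faults
Smallest f with faults ≤ 6 is 4.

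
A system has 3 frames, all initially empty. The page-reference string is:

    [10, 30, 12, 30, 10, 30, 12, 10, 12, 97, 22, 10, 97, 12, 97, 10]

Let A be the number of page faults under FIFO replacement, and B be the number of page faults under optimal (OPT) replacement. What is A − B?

2

Under FIFO: F F F . . . . . . F F F . F F . → 8 faults.
Under OPT: F F F . . . . . . F F . . F . . → 6 faults.
A − B = 8 − 6 = 2.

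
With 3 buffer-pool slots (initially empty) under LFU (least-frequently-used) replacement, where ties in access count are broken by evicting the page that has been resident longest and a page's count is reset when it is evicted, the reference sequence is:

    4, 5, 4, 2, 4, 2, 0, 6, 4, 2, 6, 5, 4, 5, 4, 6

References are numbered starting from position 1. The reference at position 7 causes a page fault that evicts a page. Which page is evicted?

5

pos 1: 4 -> fault, frames (4)
pos 2: 5 -> fault, frames (4 5)
pos 3: 4 -> hit
pos 4: 2 -> fault, frames (4 5 2)
pos 5: 4 -> hit
pos 6: 2 -> hit
pos 7: 0 -> fault, evict 5, frames (4 2 0)
At position 7, page 5 is evicted.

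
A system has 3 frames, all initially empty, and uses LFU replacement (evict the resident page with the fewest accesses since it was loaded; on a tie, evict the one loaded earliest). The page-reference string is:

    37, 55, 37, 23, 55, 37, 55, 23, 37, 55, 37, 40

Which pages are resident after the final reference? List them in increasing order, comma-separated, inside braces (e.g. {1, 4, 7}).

37: miss, frames (37)
55: miss, frames (37 55)
37: hit
23: miss, frames (37 55 23)
55: hit
37: hit
55: hit
23: hit
37: hit
55: hit
37: hit
40: miss, evict 23, frames (37 55 40)

{37, 40, 55}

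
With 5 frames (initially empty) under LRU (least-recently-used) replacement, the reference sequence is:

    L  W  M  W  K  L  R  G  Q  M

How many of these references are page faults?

L: fault, frames (L)
W: fault, frames (L W)
M: fault, frames (L W M)
W: hit
K: fault, frames (L M W K)
L: hit
R: fault, frames (M W K L R)
G: fault, evict M, frames (W K L R G)
Q: fault, evict W, frames (K L R G Q)
M: fault, evict K, frames (L R G Q M)
Page faults: 8.

8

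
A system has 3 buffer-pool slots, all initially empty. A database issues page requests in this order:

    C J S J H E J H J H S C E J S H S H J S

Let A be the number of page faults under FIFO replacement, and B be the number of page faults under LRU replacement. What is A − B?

Under FIFO: F F F . F F F . . . F F F F F F . . . . → 12 faults.
Under LRU: F F F . F F . . . . F F F F F F . . . . → 11 faults.
A − B = 12 − 11 = 1.

1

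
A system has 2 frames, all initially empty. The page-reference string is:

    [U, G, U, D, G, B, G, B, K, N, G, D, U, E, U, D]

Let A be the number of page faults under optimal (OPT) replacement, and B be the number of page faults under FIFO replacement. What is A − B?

-2

Under OPT: F F . F . F . . F F . F F F . F → 10 faults.
Under FIFO: F F . F . F F . F F F F F F . F → 12 faults.
A − B = 10 − 12 = -2.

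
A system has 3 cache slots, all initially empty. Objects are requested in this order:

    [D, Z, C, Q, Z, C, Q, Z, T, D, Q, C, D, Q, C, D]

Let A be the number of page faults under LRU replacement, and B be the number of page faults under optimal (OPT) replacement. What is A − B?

Under LRU: F F F F . . . . F F F F . . . . → 8 faults.
Under OPT: F F F F . . . . F F . . . . . . → 6 faults.
A − B = 8 − 6 = 2.

2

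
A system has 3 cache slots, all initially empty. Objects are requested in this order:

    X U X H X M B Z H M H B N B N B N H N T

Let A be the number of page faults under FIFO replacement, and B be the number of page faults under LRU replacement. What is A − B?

Under FIFO: F F . F . F F F F F . F F . . . . F . F → 12 faults.
Under LRU: F F . F . F F F F F . F F . . . . . . F → 11 faults.
A − B = 12 − 11 = 1.

1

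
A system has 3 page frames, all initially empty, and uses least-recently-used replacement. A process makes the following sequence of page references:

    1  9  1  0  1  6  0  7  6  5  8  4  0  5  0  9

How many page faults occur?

1 -> fault, frames [1]
9 -> fault, frames [1, 9]
1 -> hit
0 -> fault, frames [9, 1, 0]
1 -> hit
6 -> fault, evict 9, frames [0, 1, 6]
0 -> hit
7 -> fault, evict 1, frames [6, 0, 7]
6 -> hit
5 -> fault, evict 0, frames [7, 6, 5]
8 -> fault, evict 7, frames [6, 5, 8]
4 -> fault, evict 6, frames [5, 8, 4]
0 -> fault, evict 5, frames [8, 4, 0]
5 -> fault, evict 8, frames [4, 0, 5]
0 -> hit
9 -> fault, evict 4, frames [5, 0, 9]
Page faults: 11.

11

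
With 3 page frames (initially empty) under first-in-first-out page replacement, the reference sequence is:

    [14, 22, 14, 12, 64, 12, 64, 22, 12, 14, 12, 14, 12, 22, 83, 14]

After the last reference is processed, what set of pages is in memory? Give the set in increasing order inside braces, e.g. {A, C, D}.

14: miss, frames (14)
22: miss, frames (14 22)
14: hit
12: miss, frames (14 22 12)
64: miss, evict 14, frames (22 12 64)
12: hit
64: hit
22: hit
12: hit
14: miss, evict 22, frames (12 64 14)
12: hit
14: hit
12: hit
22: miss, evict 12, frames (64 14 22)
83: miss, evict 64, frames (14 22 83)
14: hit

{14, 22, 83}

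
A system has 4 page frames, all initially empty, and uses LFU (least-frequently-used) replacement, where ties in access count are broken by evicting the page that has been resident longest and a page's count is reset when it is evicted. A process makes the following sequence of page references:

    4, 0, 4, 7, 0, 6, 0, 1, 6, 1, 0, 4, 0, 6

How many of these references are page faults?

4 → miss, frames {4}
0 → miss, frames {4,0}
4 → hit
7 → miss, frames {4,0,7}
0 → hit
6 → miss, frames {4,0,7,6}
0 → hit
1 → miss, evict 7, frames {4,0,6,1}
6 → hit
1 → hit
0 → hit
4 → hit
0 → hit
6 → hit
Page faults: 5.

5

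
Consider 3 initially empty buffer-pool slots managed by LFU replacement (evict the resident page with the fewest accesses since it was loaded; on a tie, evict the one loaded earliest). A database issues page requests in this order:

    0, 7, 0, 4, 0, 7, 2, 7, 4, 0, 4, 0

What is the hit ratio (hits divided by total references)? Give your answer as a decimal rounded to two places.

0.58

0 -> miss, frames (0)
7 -> miss, frames (0 7)
0 -> hit
4 -> miss, frames (0 7 4)
0 -> hit
7 -> hit
2 -> miss, evict 4, frames (0 7 2)
7 -> hit
4 -> miss, evict 2, frames (0 7 4)
0 -> hit
4 -> hit
0 -> hit
Hits: 7 of 12 references → 7/12 = 0.5833.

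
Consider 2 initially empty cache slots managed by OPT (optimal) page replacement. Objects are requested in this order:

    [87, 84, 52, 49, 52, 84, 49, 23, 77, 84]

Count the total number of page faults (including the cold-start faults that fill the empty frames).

87 -> miss, frames [87]
84 -> miss, frames [87, 84]
52 -> miss, evict 87, frames [84, 52]
49 -> miss, evict 84, frames [52, 49]
52 -> hit
84 -> miss, evict 52, frames [49, 84]
49 -> hit
23 -> miss, evict 49, frames [84, 23]
77 -> miss, evict 23, frames [84, 77]
84 -> hit
Page faults: 7.

7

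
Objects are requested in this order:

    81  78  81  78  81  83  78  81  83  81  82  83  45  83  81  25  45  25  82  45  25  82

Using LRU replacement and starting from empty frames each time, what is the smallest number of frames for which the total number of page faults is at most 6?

f=1: 22 faults
f=2: 16 faults
f=3: 9 faults
f=4: 7 faults
f=5: 6 faults
f=6: 6 faults
Smallest f with faults ≤ 6 is 5.

5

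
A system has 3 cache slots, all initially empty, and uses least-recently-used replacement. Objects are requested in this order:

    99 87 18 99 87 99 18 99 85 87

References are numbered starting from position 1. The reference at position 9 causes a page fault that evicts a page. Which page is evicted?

pos 1: 99 → fault, frames [99]
pos 2: 87 → fault, frames [99, 87]
pos 3: 18 → fault, frames [99, 87, 18]
pos 4: 99 → hit
pos 5: 87 → hit
pos 6: 99 → hit
pos 7: 18 → hit
pos 8: 99 → hit
pos 9: 85 → fault, evict 87, frames [18, 99, 85]
At position 9, page 87 is evicted.

87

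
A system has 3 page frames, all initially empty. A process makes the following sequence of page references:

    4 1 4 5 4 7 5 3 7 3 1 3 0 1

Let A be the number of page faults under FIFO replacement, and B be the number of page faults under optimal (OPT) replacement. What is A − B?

1

Under FIFO: F F . F . F . F . . F . F . → 7 faults.
Under OPT: F F . F . F . F . . . . F . → 6 faults.
A − B = 7 − 6 = 1.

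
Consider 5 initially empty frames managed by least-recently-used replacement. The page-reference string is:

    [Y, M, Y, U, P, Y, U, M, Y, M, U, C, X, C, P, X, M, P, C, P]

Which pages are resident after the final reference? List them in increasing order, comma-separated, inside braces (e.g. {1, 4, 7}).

Y -> miss, frames {Y}
M -> miss, frames {Y,M}
Y -> hit
U -> miss, frames {M,Y,U}
P -> miss, frames {M,Y,U,P}
Y -> hit
U -> hit
M -> hit
Y -> hit
M -> hit
U -> hit
C -> miss, frames {P,Y,M,U,C}
X -> miss, evict P, frames {Y,M,U,C,X}
C -> hit
P -> miss, evict Y, frames {M,U,X,C,P}
X -> hit
M -> hit
P -> hit
C -> hit
P -> hit

{C, M, P, U, X}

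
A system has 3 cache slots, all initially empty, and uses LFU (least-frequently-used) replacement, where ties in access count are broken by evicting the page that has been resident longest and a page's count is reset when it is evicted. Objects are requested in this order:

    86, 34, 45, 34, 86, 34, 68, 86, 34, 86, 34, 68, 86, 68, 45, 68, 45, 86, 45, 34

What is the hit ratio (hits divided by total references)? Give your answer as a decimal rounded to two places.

0.65

86 -> miss, frames (86)
34 -> miss, frames (86 34)
45 -> miss, frames (86 34 45)
34 -> hit
86 -> hit
34 -> hit
68 -> miss, evict 45, frames (86 34 68)
86 -> hit
34 -> hit
86 -> hit
34 -> hit
68 -> hit
86 -> hit
68 -> hit
45 -> miss, evict 68, frames (86 34 45)
68 -> miss, evict 45, frames (86 34 68)
45 -> miss, evict 68, frames (86 34 45)
86 -> hit
45 -> hit
34 -> hit
Hits: 13 of 20 references → 13/20 = 0.6500.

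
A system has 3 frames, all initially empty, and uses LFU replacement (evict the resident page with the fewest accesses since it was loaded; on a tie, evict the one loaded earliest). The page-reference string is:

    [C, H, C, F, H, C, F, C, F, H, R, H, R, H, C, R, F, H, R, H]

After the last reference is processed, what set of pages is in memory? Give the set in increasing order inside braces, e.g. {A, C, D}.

C → fault, frames {C}
H → fault, frames {C,H}
C → hit
F → fault, frames {C,H,F}
H → hit
C → hit
F → hit
C → hit
F → hit
H → hit
R → fault, evict H, frames {C,F,R}
H → fault, evict R, frames {C,F,H}
R → fault, evict H, frames {C,F,R}
H → fault, evict R, frames {C,F,H}
C → hit
R → fault, evict H, frames {C,F,R}
F → hit
H → fault, evict R, frames {C,F,H}
R → fault, evict H, frames {C,F,R}
H → fault, evict R, frames {C,F,H}

{C, F, H}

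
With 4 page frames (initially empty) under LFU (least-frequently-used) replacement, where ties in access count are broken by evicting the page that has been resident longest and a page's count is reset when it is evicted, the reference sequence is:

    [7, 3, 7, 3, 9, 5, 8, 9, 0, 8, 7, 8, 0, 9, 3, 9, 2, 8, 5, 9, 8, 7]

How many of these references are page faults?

14

7 -> fault, frames (7)
3 -> fault, frames (7 3)
7 -> hit
3 -> hit
9 -> fault, frames (7 3 9)
5 -> fault, frames (7 3 9 5)
8 -> fault, evict 9, frames (7 3 5 8)
9 -> fault, evict 5, frames (7 3 8 9)
0 -> fault, evict 8, frames (7 3 9 0)
8 -> fault, evict 9, frames (7 3 0 8)
7 -> hit
8 -> hit
0 -> hit
9 -> fault, evict 3, frames (7 0 8 9)
3 -> fault, evict 9, frames (7 0 8 3)
9 -> fault, evict 3, frames (7 0 8 9)
2 -> fault, evict 9, frames (7 0 8 2)
8 -> hit
5 -> fault, evict 2, frames (7 0 8 5)
9 -> fault, evict 5, frames (7 0 8 9)
8 -> hit
7 -> hit
Page faults: 14.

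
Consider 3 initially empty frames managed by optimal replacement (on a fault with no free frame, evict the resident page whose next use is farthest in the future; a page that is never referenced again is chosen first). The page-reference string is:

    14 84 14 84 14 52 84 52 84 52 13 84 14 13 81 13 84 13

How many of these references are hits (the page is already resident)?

14 -> fault, frames (14)
84 -> fault, frames (14 84)
14 -> hit
84 -> hit
14 -> hit
52 -> fault, frames (14 84 52)
84 -> hit
52 -> hit
84 -> hit
52 -> hit
13 -> fault, evict 52, frames (14 84 13)
84 -> hit
14 -> hit
13 -> hit
81 -> fault, evict 14, frames (84 13 81)
13 -> hit
84 -> hit
13 -> hit
Hits: 13.

13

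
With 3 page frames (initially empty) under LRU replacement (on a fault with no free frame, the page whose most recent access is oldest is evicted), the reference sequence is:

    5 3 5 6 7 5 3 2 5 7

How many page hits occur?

3

5: miss, frames {5}
3: miss, frames {5,3}
5: hit
6: miss, frames {3,5,6}
7: miss, evict 3, frames {5,6,7}
5: hit
3: miss, evict 6, frames {7,5,3}
2: miss, evict 7, frames {5,3,2}
5: hit
7: miss, evict 3, frames {2,5,7}
Hits: 3.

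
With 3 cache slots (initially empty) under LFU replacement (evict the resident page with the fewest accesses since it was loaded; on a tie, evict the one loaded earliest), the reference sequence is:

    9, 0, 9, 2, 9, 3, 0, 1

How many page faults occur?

6

9 -> miss, frames {9}
0 -> miss, frames {9,0}
9 -> hit
2 -> miss, frames {9,0,2}
9 -> hit
3 -> miss, evict 0, frames {9,2,3}
0 -> miss, evict 2, frames {9,3,0}
1 -> miss, evict 3, frames {9,0,1}
Page faults: 6.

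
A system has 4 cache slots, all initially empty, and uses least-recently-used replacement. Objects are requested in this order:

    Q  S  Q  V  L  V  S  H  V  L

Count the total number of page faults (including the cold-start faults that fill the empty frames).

Q: miss, frames {Q}
S: miss, frames {Q,S}
Q: hit
V: miss, frames {S,Q,V}
L: miss, frames {S,Q,V,L}
V: hit
S: hit
H: miss, evict Q, frames {L,V,S,H}
V: hit
L: hit
Page faults: 5.

5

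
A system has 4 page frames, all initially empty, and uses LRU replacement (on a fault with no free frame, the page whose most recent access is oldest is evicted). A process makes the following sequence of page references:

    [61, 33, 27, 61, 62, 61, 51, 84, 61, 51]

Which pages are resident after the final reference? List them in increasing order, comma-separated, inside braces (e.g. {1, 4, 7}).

{51, 61, 62, 84}

61: miss, frames {61}
33: miss, frames {61,33}
27: miss, frames {61,33,27}
61: hit
62: miss, frames {33,27,61,62}
61: hit
51: miss, evict 33, frames {27,62,61,51}
84: miss, evict 27, frames {62,61,51,84}
61: hit
51: hit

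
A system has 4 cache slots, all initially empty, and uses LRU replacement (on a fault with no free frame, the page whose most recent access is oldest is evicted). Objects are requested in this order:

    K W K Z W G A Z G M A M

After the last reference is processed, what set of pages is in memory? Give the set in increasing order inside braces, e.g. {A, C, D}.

{A, G, M, Z}

K -> fault, frames [K]
W -> fault, frames [K, W]
K -> hit
Z -> fault, frames [W, K, Z]
W -> hit
G -> fault, frames [K, Z, W, G]
A -> fault, evict K, frames [Z, W, G, A]
Z -> hit
G -> hit
M -> fault, evict W, frames [A, Z, G, M]
A -> hit
M -> hit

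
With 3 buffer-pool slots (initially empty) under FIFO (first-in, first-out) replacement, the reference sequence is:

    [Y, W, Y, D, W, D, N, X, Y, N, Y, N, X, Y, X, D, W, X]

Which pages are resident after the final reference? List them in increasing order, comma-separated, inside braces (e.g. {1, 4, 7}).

Y -> miss, frames [Y]
W -> miss, frames [Y, W]
Y -> hit
D -> miss, frames [Y, W, D]
W -> hit
D -> hit
N -> miss, evict Y, frames [W, D, N]
X -> miss, evict W, frames [D, N, X]
Y -> miss, evict D, frames [N, X, Y]
N -> hit
Y -> hit
N -> hit
X -> hit
Y -> hit
X -> hit
D -> miss, evict N, frames [X, Y, D]
W -> miss, evict X, frames [Y, D, W]
X -> miss, evict Y, frames [D, W, X]

{D, W, X}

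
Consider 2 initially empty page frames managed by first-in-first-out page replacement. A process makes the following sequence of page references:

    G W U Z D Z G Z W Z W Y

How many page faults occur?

9

G: fault, frames {G}
W: fault, frames {G,W}
U: fault, evict G, frames {W,U}
Z: fault, evict W, frames {U,Z}
D: fault, evict U, frames {Z,D}
Z: hit
G: fault, evict Z, frames {D,G}
Z: fault, evict D, frames {G,Z}
W: fault, evict G, frames {Z,W}
Z: hit
W: hit
Y: fault, evict Z, frames {W,Y}
Page faults: 9.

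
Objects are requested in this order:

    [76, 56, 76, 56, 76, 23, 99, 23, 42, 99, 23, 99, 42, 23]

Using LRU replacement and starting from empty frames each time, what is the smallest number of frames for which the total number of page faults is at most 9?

f=1: 14 faults
f=2: 9 faults
f=3: 5 faults
f=4: 5 faults
f=5: 5 faults
Smallest f with faults ≤ 9 is 2.

2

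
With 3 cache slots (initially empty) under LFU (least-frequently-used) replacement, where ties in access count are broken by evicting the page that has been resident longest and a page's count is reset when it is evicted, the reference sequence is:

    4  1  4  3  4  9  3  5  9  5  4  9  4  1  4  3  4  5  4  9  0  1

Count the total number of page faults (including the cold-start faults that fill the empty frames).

13

4 -> miss, frames [4]
1 -> miss, frames [4, 1]
4 -> hit
3 -> miss, frames [4, 1, 3]
4 -> hit
9 -> miss, evict 1, frames [4, 3, 9]
3 -> hit
5 -> miss, evict 9, frames [4, 3, 5]
9 -> miss, evict 5, frames [4, 3, 9]
5 -> miss, evict 9, frames [4, 3, 5]
4 -> hit
9 -> miss, evict 5, frames [4, 3, 9]
4 -> hit
1 -> miss, evict 9, frames [4, 3, 1]
4 -> hit
3 -> hit
4 -> hit
5 -> miss, evict 1, frames [4, 3, 5]
4 -> hit
9 -> miss, evict 5, frames [4, 3, 9]
0 -> miss, evict 9, frames [4, 3, 0]
1 -> miss, evict 0, frames [4, 3, 1]
Page faults: 13.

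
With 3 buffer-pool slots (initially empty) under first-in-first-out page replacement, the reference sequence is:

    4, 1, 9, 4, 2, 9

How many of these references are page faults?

4

4 -> miss, frames [4]
1 -> miss, frames [4, 1]
9 -> miss, frames [4, 1, 9]
4 -> hit
2 -> miss, evict 4, frames [1, 9, 2]
9 -> hit
Page faults: 4.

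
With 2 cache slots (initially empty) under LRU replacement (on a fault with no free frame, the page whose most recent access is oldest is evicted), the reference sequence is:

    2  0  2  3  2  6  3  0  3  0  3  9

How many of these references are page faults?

2 → fault, frames {2}
0 → fault, frames {2,0}
2 → hit
3 → fault, evict 0, frames {2,3}
2 → hit
6 → fault, evict 3, frames {2,6}
3 → fault, evict 2, frames {6,3}
0 → fault, evict 6, frames {3,0}
3 → hit
0 → hit
3 → hit
9 → fault, evict 0, frames {3,9}
Page faults: 7.

7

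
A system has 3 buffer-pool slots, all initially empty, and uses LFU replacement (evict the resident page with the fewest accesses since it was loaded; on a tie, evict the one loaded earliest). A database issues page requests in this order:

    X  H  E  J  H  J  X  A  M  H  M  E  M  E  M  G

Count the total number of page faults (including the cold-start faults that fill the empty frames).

9

X → miss, frames (X)
H → miss, frames (X H)
E → miss, frames (X H E)
J → miss, evict X, frames (H E J)
H → hit
J → hit
X → miss, evict E, frames (H J X)
A → miss, evict X, frames (H J A)
M → miss, evict A, frames (H J M)
H → hit
M → hit
E → miss, evict J, frames (H M E)
M → hit
E → hit
M → hit
G → miss, evict E, frames (H M G)
Page faults: 9.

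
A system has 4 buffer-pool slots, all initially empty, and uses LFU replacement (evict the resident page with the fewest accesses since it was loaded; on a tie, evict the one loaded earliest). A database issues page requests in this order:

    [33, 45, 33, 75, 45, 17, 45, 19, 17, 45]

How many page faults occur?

33: miss, frames [33]
45: miss, frames [33, 45]
33: hit
75: miss, frames [33, 45, 75]
45: hit
17: miss, frames [33, 45, 75, 17]
45: hit
19: miss, evict 75, frames [33, 45, 17, 19]
17: hit
45: hit
Page faults: 5.

5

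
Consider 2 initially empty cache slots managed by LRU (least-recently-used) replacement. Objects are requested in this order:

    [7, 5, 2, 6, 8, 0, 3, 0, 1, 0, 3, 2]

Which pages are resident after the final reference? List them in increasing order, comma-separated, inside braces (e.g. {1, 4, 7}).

{2, 3}

7 -> fault, frames (7)
5 -> fault, frames (7 5)
2 -> fault, evict 7, frames (5 2)
6 -> fault, evict 5, frames (2 6)
8 -> fault, evict 2, frames (6 8)
0 -> fault, evict 6, frames (8 0)
3 -> fault, evict 8, frames (0 3)
0 -> hit
1 -> fault, evict 3, frames (0 1)
0 -> hit
3 -> fault, evict 1, frames (0 3)
2 -> fault, evict 0, frames (3 2)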